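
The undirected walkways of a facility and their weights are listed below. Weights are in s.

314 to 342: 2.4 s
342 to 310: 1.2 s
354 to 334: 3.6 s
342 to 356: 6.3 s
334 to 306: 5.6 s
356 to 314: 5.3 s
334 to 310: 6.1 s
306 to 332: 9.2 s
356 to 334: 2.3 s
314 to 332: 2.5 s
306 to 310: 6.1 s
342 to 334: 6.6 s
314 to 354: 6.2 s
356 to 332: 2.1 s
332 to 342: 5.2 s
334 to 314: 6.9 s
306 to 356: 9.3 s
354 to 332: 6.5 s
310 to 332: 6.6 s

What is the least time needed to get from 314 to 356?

4.6 s

Running Dijkstra from 314:
314: 0
342: 2.4  (via 314)
332: 2.5  (via 314)
310: 3.6  (via 342)
356: 4.6  (via 332)
Shortest route: 314 → 332 → 356 = 4.6 s.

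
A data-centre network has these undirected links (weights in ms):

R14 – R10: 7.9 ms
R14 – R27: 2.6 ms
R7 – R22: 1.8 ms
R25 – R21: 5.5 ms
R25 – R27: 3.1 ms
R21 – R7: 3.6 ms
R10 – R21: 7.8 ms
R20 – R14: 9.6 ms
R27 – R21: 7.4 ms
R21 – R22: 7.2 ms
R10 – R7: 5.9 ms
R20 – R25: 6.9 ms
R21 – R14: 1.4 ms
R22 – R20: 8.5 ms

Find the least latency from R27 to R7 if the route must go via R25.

12.2 ms

Best R27 to R25: R27 → R25 costing 3.1
Shortest R25→R7: R25 → R21 → R7 = 9.1
Total via R25: 3.1 + 9.1 = 12.2 ms.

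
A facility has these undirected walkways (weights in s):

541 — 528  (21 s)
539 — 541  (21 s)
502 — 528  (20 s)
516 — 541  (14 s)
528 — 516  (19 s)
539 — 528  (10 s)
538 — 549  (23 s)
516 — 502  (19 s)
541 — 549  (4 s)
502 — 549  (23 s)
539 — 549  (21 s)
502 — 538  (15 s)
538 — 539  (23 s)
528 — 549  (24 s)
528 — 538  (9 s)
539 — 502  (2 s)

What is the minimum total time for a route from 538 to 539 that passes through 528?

Best 538 to 528: 538–528 costing 9
Best 528 to 539: 528–539 costing 10
Total via 528: 9 + 10 = 19 s.

19 s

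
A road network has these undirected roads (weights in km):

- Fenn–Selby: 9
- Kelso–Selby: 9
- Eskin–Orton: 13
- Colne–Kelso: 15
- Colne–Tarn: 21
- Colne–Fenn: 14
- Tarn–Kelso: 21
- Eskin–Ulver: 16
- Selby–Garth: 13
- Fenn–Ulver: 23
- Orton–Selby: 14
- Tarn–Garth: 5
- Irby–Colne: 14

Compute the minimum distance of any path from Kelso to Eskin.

36 km

Settle nodes by increasing distance from Kelso:
Kelso: 0
Selby: 9  (via Kelso)
Colne: 15  (via Kelso)
Fenn: 18  (via Selby)
Tarn: 21  (via Kelso)
Garth: 22  (via Selby)
Orton: 23  (via Selby)
Irby: 29  (via Colne)
Eskin: 36  (via Orton)
Shortest route: Kelso–Selby–Orton–Eskin = 36 km.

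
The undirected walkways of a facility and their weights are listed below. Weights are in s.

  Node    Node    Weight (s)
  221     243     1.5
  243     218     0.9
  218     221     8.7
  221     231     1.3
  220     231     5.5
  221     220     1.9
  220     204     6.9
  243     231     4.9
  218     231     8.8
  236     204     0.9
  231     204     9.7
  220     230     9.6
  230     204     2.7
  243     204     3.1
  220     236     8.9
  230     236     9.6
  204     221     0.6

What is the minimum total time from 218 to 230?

Settle nodes by increasing distance from 218:
218: 0
243: 0.9  (via 218)
221: 2.4  (via 243)
204: 3  (via 221)
231: 3.7  (via 221)
236: 3.9  (via 204)
220: 4.3  (via 221)
230: 5.7  (via 204)
Shortest route: 218–243–221–204–230 = 5.7 s.

5.7 s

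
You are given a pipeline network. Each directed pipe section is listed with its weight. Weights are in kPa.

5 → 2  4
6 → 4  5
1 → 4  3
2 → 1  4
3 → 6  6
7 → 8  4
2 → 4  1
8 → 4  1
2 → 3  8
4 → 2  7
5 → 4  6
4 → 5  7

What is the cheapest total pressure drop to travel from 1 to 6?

24 kPa

Compare a few routes:
1 → 4 → 5 → 2 → 3 → 6: 3+7+4+8+6 = 28
1 → 4 → 2 → 3 → 6: 3+7+8+6 = 24
Cheapest is 1 → 4 → 2 → 3 → 6 at 24 kPa.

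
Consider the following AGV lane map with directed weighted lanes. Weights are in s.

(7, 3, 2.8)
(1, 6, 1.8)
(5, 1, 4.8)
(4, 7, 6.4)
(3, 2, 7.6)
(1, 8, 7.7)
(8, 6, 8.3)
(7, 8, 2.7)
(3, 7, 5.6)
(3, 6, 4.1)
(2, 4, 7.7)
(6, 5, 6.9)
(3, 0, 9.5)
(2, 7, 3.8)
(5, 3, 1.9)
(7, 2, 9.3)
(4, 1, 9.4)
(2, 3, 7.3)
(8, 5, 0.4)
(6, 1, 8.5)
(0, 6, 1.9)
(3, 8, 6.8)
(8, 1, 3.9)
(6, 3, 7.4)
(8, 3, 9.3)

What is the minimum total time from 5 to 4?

17.2 s

Enumerating some paths:
5–3–2–4: 1.9+7.6+7.7 = 17.2
5–1–6–3–2–4: 4.8+1.8+7.4+7.6+7.7 = 29.3
5–3–7–2–4: 1.9+5.6+9.3+7.7 = 24.5
The minimum is 17.2 s via 5–3–2–4.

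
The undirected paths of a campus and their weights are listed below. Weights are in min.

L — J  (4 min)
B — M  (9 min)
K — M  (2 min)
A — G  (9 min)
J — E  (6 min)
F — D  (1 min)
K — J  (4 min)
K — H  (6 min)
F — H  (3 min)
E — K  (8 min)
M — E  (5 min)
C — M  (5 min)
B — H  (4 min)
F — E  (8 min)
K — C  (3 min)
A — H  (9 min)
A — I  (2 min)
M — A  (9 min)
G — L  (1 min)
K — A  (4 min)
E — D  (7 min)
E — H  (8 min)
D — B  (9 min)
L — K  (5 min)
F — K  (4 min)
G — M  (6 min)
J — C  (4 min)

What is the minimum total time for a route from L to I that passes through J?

Best L to J: L → J costing 4
Shortest J→I: J → K → A → I = 10
Total via J: 4 + 10 = 14 min.

14 min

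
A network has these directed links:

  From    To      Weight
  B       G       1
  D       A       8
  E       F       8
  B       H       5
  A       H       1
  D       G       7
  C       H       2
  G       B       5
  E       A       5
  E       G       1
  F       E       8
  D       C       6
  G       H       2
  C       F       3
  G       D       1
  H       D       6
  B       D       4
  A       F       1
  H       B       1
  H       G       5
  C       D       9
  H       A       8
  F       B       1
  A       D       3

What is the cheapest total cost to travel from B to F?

Running Dijkstra from B:
B: 0
G: 1  (via B)
D: 2  (via G)
H: 3  (via G)
C: 8  (via D)
A: 10  (via D)
F: 11  (via C)
Shortest route: B–G–D–C–F = 11.

11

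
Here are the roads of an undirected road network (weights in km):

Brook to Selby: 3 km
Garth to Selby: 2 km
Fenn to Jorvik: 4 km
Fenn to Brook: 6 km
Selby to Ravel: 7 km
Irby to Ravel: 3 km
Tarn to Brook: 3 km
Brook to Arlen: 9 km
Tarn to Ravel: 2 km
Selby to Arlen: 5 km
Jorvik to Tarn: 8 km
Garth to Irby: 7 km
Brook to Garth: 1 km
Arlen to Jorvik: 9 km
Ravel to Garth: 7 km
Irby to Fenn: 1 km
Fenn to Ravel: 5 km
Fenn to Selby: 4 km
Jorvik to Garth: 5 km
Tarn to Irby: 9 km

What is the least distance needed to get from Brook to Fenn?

Candidate routes:
Brook–Selby–Fenn: 3+4 = 7
Brook–Garth–Selby–Fenn: 1+2+4 = 7
Brook–Fenn: 6 = 6
The minimum is 6 km via Brook–Fenn.

6 km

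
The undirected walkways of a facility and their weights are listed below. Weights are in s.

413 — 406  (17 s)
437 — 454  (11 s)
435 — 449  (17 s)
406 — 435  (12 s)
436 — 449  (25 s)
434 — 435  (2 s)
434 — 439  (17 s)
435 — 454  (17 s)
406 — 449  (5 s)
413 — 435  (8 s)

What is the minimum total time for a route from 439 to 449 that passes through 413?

49 s

Shortest 439→413: 439–434–435–413 = 27
Best 413 to 449: 413–406–449 costing 22
Total via 413: 27 + 22 = 49 s.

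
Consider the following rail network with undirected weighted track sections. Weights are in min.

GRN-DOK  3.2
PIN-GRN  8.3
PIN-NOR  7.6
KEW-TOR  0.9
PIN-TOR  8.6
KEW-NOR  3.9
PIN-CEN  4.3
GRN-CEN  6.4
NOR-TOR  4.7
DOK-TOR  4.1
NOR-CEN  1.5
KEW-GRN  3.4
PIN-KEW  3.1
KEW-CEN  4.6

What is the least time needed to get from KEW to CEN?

Compare a few routes:
KEW–CEN: 4.6 = 4.6
KEW–TOR–NOR–CEN: 0.9+4.7+1.5 = 7.1
KEW–NOR–CEN: 3.9+1.5 = 5.4
The minimum is 4.6 min via KEW–CEN.

4.6 min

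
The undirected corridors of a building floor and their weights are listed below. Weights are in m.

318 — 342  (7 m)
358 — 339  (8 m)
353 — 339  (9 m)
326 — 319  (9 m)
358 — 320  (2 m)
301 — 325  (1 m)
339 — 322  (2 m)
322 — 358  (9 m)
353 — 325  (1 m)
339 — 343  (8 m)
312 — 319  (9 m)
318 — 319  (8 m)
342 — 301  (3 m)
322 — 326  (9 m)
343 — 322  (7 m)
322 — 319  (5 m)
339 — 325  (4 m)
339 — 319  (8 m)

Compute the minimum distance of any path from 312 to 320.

25 m

Shortest distances from 312:
312: 0
319: 9  (via 312)
322: 14  (via 319)
339: 16  (via 322)
318: 17  (via 319)
326: 18  (via 319)
325: 20  (via 339)
353: 21  (via 325)
343: 21  (via 322)
301: 21  (via 325)
358: 23  (via 322)
342: 24  (via 318)
320: 25  (via 358)
Shortest route: 312 → 319 → 322 → 358 → 320 = 25 m.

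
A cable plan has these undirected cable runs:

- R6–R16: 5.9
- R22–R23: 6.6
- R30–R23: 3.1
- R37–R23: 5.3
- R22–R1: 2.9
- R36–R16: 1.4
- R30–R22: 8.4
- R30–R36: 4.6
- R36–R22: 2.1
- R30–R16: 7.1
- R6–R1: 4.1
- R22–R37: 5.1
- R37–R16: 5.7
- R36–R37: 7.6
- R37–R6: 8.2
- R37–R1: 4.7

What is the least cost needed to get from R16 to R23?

9.1

Running Dijkstra from R16:
R16: 0
R36: 1.4  (via R16)
R22: 3.5  (via R36)
R37: 5.7  (via R16)
R6: 5.9  (via R16)
R30: 6  (via R36)
R1: 6.4  (via R22)
R23: 9.1  (via R30)
Shortest route: R16–R36–R30–R23 = 9.1.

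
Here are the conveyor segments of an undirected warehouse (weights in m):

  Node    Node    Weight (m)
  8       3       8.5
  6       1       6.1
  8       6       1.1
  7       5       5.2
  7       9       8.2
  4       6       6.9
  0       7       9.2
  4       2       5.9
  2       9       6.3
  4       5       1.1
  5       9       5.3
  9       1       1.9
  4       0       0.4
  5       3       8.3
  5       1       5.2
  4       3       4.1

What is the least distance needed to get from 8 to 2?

13.9 m

Candidate routes:
8 → 6 → 4 → 2: 1.1+6.9+5.9 = 13.9
8 → 6 → 1 → 9 → 2: 1.1+6.1+1.9+6.3 = 15.4
The minimum is 13.9 m via 8 → 6 → 4 → 2.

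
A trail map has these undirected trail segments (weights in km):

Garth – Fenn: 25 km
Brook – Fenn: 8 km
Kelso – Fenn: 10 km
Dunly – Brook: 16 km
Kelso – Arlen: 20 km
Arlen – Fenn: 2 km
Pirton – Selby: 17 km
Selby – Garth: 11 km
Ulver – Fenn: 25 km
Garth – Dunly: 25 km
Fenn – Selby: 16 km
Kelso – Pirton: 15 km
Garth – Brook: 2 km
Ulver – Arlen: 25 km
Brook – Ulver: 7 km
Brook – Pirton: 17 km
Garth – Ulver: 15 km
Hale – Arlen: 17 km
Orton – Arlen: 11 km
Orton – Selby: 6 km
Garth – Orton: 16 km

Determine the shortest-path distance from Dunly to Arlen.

Enumerating some paths:
Dunly → Garth → Brook → Fenn → Arlen: 25+2+8+2 = 37
Dunly → Brook → Fenn → Arlen: 16+8+2 = 26
Cheapest is Dunly → Brook → Fenn → Arlen at 26 km.

26 km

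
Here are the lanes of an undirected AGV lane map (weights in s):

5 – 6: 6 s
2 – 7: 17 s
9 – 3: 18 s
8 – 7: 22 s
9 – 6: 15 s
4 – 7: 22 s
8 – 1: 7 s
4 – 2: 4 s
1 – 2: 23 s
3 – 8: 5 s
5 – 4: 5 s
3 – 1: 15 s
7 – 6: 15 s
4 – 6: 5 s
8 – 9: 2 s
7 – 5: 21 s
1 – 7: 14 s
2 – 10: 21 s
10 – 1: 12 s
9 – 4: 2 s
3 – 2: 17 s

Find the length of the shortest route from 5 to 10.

Settle nodes by increasing distance from 5:
5: 0
4: 5  (via 5)
6: 6  (via 5)
9: 7  (via 4)
2: 9  (via 4)
8: 9  (via 9)
3: 14  (via 8)
1: 16  (via 8)
7: 21  (via 5)
10: 28  (via 1)
Shortest route: 5–4–9–8–1–10 = 28 s.

28 s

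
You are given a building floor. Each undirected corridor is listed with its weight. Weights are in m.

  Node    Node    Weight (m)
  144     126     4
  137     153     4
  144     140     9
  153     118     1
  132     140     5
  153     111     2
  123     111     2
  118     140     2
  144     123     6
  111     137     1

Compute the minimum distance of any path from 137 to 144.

9 m

Candidate routes:
137–111–153–118–140–144: 1+2+1+2+9 = 15
137–153–118–140–144: 4+1+2+9 = 16
137–111–123–144: 1+2+6 = 9
137–153–111–123–144: 4+2+2+6 = 14
Cheapest is 137–111–123–144 at 9 m.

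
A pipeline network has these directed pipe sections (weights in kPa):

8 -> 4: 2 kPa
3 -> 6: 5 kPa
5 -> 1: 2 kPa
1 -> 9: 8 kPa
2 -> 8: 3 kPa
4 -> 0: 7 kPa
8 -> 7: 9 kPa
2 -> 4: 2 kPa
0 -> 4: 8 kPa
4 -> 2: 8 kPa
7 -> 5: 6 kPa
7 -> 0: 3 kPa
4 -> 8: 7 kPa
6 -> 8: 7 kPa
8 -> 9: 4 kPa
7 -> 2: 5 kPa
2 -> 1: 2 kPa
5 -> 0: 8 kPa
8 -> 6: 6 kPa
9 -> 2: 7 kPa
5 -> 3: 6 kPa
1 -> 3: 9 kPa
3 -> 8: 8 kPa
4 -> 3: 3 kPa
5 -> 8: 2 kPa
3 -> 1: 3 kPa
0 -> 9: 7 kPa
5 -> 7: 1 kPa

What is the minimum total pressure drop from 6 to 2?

17 kPa

Shortest distances from 6:
6: 0
8: 7  (via 6)
4: 9  (via 8)
9: 11  (via 8)
3: 12  (via 4)
1: 15  (via 3)
0: 16  (via 4)
7: 16  (via 8)
2: 17  (via 4)
Shortest route: 6 → 8 → 4 → 2 = 17 kPa.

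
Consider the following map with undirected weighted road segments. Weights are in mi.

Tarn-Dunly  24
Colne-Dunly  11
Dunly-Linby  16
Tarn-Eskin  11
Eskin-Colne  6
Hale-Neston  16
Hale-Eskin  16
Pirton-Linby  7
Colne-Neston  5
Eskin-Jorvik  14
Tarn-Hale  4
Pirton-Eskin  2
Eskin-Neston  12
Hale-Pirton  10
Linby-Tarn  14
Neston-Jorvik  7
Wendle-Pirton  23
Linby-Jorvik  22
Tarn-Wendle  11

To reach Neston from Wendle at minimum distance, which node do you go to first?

Tarn

Compare a few routes:
Wendle - Tarn - Eskin - Colne - Neston: 11+11+6+5 = 33
Wendle - Tarn - Hale - Neston: 11+4+16 = 31
Cheapest is Wendle - Tarn - Hale - Neston at 31 mi.
So from Wendle the first move is to Tarn.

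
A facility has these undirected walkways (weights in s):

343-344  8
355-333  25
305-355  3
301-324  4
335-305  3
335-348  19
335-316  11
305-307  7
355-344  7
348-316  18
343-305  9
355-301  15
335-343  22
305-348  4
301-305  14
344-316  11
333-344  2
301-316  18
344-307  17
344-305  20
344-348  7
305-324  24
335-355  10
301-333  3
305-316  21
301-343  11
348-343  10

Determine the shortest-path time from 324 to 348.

16 s

Shortest distances from 324:
324: 0
301: 4  (via 324)
333: 7  (via 301)
344: 9  (via 333)
343: 15  (via 301)
355: 16  (via 344)
348: 16  (via 344)
Shortest route: 324–301–333–344–348 = 16 s.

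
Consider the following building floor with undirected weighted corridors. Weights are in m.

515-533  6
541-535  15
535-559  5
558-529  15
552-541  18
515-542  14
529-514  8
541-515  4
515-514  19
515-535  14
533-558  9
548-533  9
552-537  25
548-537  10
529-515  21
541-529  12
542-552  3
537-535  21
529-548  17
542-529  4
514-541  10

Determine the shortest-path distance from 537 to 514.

35 m

Candidate routes:
537–548–529–514: 10+17+8 = 35
537–552–542–529–514: 25+3+4+8 = 40
537–548–533–515–514: 10+9+6+19 = 44
537–548–533–515–541–514: 10+9+6+4+10 = 39
Cheapest is 537–548–529–514 at 35 m.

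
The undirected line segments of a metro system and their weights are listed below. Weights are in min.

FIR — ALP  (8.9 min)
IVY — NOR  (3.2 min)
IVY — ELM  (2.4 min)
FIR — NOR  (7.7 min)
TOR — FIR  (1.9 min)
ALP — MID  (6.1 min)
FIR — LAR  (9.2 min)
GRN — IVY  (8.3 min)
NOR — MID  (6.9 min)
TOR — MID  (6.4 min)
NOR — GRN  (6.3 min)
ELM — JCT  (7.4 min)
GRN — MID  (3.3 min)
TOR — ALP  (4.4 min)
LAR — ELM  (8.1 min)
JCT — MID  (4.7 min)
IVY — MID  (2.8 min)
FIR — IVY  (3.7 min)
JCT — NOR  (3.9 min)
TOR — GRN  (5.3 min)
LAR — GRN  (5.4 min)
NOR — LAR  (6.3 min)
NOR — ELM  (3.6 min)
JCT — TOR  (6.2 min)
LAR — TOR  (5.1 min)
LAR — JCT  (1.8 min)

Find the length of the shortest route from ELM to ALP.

Shortest distances from ELM:
ELM: 0
IVY: 2.4  (via ELM)
NOR: 3.6  (via ELM)
MID: 5.2  (via IVY)
FIR: 6.1  (via IVY)
JCT: 7.4  (via ELM)
TOR: 8  (via FIR)
LAR: 8.1  (via ELM)
GRN: 8.5  (via MID)
ALP: 11.3  (via MID)
Shortest route: ELM–IVY–MID–ALP = 11.3 min.

11.3 min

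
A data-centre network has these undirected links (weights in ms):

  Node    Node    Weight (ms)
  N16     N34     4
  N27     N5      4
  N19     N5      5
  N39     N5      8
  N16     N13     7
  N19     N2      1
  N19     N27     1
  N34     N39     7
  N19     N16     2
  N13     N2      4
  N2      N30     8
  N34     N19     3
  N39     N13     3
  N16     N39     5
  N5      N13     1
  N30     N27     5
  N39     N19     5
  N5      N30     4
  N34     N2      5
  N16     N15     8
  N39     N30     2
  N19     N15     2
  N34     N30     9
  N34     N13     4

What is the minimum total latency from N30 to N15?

8 ms

Candidate routes:
N30 → N39 → N16 → N19 → N15: 2+5+2+2 = 11
N30 → N2 → N19 → N15: 8+1+2 = 11
N30 → N27 → N19 → N15: 5+1+2 = 8
N30 → N39 → N19 → N15: 2+5+2 = 9
Cheapest is N30 → N27 → N19 → N15 at 8 ms.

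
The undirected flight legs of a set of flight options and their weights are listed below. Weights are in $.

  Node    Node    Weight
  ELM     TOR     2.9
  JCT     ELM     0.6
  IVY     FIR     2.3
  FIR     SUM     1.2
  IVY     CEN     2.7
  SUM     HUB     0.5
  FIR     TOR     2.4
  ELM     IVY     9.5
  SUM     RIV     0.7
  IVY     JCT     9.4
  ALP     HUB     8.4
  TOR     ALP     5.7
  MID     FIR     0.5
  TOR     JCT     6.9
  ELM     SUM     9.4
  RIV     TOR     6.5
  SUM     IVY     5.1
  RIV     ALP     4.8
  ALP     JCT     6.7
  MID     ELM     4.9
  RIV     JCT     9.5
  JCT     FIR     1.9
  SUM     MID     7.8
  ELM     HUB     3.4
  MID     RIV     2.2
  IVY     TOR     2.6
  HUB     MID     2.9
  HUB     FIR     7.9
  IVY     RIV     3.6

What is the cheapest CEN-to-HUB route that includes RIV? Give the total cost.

Shortest CEN→RIV: CEN–IVY–RIV = 6.3
Shortest RIV→HUB: RIV–SUM–HUB = 1.2
Total via RIV: 6.3 + 1.2 = $7.5.

$7.5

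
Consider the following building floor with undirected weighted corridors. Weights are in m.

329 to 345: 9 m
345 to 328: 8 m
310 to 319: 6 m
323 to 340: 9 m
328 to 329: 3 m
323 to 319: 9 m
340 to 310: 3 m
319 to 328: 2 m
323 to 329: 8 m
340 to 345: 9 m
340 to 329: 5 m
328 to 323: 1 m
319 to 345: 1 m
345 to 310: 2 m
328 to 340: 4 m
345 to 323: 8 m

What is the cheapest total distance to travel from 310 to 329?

8 m

Candidate routes:
310–340–329: 3+5 = 8
310–340–328–329: 3+4+3 = 10
The minimum is 8 m via 310–340–329.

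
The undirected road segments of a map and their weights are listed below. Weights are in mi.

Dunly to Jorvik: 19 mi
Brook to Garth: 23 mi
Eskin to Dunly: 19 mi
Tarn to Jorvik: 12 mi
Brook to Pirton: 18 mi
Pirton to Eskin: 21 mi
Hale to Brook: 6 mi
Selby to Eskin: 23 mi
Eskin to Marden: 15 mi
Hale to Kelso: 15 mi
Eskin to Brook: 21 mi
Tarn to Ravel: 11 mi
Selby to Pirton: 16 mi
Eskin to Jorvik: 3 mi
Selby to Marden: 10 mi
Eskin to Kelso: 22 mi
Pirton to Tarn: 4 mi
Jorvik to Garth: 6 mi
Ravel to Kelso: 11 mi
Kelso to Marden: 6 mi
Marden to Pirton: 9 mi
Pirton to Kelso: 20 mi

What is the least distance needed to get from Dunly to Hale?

46 mi

Enumerating some paths:
Dunly → Eskin → Brook → Hale: 19+21+6 = 46
Dunly → Jorvik → Eskin → Brook → Hale: 19+3+21+6 = 49
The minimum is 46 mi via Dunly → Eskin → Brook → Hale.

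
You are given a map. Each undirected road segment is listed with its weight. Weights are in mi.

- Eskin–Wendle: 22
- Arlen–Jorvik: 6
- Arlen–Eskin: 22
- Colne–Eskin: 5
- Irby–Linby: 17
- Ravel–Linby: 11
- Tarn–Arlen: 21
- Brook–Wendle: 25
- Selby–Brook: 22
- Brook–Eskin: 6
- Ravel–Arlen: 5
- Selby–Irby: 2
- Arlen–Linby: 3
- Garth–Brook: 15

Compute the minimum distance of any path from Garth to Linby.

46 mi

Enumerating some paths:
Garth - Brook - Selby - Irby - Linby: 15+22+2+17 = 56
Garth - Brook - Eskin - Arlen - Linby: 15+6+22+3 = 46
The minimum is 46 mi via Garth - Brook - Eskin - Arlen - Linby.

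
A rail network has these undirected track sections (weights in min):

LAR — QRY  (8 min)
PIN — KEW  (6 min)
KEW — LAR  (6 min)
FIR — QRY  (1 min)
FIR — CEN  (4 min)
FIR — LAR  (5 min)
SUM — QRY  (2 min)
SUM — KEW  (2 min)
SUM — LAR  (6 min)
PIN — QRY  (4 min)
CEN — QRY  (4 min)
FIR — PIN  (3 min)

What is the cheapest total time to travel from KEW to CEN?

Candidate routes:
KEW–SUM–QRY–FIR–CEN: 2+2+1+4 = 9
KEW–SUM–QRY–CEN: 2+2+4 = 8
Cheapest is KEW–SUM–QRY–CEN at 8 min.

8 min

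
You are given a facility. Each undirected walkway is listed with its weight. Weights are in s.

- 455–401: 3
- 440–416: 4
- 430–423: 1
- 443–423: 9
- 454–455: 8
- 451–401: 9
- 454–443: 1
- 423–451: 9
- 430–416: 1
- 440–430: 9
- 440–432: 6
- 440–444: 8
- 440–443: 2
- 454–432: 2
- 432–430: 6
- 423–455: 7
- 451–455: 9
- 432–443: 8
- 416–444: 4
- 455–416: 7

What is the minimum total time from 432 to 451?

Running Dijkstra from 432:
432: 0
454: 2  (via 432)
443: 3  (via 454)
440: 5  (via 443)
430: 6  (via 432)
416: 7  (via 430)
423: 7  (via 430)
455: 10  (via 454)
444: 11  (via 416)
401: 13  (via 455)
451: 16  (via 423)
Shortest route: 432 → 430 → 423 → 451 = 16 s.

16 s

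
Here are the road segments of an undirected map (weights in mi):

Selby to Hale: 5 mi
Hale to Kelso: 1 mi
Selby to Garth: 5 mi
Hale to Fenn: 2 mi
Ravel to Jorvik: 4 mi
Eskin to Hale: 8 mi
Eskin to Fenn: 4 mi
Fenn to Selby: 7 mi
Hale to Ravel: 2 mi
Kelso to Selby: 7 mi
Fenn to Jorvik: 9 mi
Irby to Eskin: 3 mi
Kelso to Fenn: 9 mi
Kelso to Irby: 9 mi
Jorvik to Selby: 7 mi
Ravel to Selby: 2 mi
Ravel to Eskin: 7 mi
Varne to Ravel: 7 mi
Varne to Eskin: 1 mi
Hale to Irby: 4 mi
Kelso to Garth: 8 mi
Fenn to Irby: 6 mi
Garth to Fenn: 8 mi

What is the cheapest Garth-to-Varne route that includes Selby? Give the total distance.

Best Garth to Selby: Garth–Selby costing 5
Shortest Selby→Varne: Selby–Ravel–Varne = 9
Total via Selby: 5 + 9 = 14 mi.

14 mi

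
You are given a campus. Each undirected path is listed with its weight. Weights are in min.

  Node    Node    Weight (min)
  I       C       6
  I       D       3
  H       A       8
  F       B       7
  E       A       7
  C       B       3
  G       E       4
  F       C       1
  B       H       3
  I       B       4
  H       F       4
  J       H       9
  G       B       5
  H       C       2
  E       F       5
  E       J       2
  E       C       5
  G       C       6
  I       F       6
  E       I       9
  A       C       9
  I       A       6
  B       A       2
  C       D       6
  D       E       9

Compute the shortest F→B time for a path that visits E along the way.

13 min

Best F to E: F–E costing 5
Shortest E→B: E–C–B = 8
Total via E: 5 + 8 = 13 min.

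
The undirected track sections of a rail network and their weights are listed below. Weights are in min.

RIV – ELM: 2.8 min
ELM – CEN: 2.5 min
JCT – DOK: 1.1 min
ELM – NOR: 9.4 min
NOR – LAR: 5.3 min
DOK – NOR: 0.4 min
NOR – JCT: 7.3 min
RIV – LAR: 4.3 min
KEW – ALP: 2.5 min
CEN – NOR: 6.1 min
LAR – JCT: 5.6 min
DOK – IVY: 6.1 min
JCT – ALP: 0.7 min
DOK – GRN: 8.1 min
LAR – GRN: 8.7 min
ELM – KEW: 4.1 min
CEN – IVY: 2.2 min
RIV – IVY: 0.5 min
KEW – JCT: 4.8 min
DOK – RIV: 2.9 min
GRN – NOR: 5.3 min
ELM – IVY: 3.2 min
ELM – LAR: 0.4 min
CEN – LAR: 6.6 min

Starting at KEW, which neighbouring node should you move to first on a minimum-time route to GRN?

ALP

Enumerating some paths:
KEW - ALP - JCT - DOK - NOR - GRN: 2.5+0.7+1.1+0.4+5.3 = 10
KEW - JCT - DOK - NOR - GRN: 4.8+1.1+0.4+5.3 = 11.6
KEW - ALP - JCT - DOK - GRN: 2.5+0.7+1.1+8.1 = 12.4
Cheapest is KEW - ALP - JCT - DOK - NOR - GRN at 10 min.
So from KEW the first move is to ALP.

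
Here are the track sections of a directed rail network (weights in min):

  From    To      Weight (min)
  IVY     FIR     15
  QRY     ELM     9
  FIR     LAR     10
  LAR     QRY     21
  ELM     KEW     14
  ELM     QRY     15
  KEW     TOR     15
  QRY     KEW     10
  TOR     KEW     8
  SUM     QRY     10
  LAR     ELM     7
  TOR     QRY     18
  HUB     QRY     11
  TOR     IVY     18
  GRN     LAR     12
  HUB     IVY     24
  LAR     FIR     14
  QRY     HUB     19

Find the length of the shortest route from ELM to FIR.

62 min

Compare a few routes:
ELM–QRY–KEW–TOR–IVY–FIR: 15+10+15+18+15 = 73
ELM–KEW–TOR–IVY–FIR: 14+15+18+15 = 62
The minimum is 62 min via ELM–KEW–TOR–IVY–FIR.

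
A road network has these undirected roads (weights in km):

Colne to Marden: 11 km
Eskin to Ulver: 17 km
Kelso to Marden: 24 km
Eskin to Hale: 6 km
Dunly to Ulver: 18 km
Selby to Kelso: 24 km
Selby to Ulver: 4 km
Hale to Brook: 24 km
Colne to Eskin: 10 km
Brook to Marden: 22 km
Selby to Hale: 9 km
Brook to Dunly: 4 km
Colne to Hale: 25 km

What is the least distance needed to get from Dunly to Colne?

Compare a few routes:
Dunly → Brook → Marden → Colne: 4+22+11 = 37
Dunly → Brook → Hale → Eskin → Colne: 4+24+6+10 = 44
Cheapest is Dunly → Brook → Marden → Colne at 37 km.

37 km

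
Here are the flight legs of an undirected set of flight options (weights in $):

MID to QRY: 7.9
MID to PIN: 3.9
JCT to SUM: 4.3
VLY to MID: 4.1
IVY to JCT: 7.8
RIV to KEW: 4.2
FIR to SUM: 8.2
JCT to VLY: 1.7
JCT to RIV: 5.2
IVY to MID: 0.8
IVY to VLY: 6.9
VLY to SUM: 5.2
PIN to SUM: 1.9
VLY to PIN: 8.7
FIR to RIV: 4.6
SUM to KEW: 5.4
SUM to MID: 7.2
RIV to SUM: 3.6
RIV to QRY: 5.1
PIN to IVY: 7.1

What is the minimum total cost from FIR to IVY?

Compare a few routes:
FIR → SUM → PIN → MID → IVY: 8.2+1.9+3.9+0.8 = 14.8
FIR → SUM → MID → IVY: 8.2+7.2+0.8 = 16.2
FIR → RIV → JCT → VLY → MID → IVY: 4.6+5.2+1.7+4.1+0.8 = 16.4
FIR → RIV → SUM → MID → IVY: 4.6+3.6+7.2+0.8 = 16.2
Cheapest is FIR → SUM → PIN → MID → IVY at $14.8.

$14.8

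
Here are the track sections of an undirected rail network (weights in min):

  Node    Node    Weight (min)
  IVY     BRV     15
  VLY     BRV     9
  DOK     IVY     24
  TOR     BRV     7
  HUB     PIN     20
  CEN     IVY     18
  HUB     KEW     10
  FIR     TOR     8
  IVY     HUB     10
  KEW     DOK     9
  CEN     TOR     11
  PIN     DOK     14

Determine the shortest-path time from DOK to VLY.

48 min

Running Dijkstra from DOK:
DOK: 0
KEW: 9  (via DOK)
PIN: 14  (via DOK)
HUB: 19  (via KEW)
IVY: 24  (via DOK)
BRV: 39  (via IVY)
CEN: 42  (via IVY)
TOR: 46  (via BRV)
VLY: 48  (via BRV)
Shortest route: DOK–IVY–BRV–VLY = 48 min.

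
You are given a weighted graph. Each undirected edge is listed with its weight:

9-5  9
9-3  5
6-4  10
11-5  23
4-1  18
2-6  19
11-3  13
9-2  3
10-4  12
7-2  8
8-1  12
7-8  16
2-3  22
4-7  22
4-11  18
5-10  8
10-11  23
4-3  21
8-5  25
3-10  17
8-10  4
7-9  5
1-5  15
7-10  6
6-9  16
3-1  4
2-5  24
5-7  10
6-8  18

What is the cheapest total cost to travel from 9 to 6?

Settle nodes by increasing distance from 9:
9: 0
2: 3  (via 9)
3: 5  (via 9)
7: 5  (via 9)
1: 9  (via 3)
5: 9  (via 9)
10: 11  (via 7)
8: 15  (via 10)
6: 16  (via 9)
Shortest route: 9 → 6 = 16.

16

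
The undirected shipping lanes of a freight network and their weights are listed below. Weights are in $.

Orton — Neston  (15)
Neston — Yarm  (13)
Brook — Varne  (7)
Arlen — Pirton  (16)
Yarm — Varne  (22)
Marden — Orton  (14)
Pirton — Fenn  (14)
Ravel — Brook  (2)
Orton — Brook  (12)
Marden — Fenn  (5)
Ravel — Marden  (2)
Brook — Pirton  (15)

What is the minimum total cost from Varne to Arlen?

$38

Candidate routes:
Varne–Brook–Pirton–Arlen: 7+15+16 = 38
Varne–Brook–Ravel–Marden–Fenn–Pirton–Arlen: 7+2+2+5+14+16 = 46
Varne–Brook–Orton–Marden–Fenn–Pirton–Arlen: 7+12+14+5+14+16 = 68
Cheapest is Varne–Brook–Pirton–Arlen at $38.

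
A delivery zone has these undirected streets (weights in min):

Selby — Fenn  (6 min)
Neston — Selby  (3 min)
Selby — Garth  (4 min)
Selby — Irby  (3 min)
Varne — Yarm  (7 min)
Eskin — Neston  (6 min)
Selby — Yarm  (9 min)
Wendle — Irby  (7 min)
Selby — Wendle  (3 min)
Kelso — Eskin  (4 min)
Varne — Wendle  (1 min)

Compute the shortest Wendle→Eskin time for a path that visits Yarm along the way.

Shortest Wendle→Yarm: Wendle–Varne–Yarm = 8
Shortest Yarm→Eskin: Yarm–Selby–Neston–Eskin = 18
Total via Yarm: 8 + 18 = 26 min.

26 min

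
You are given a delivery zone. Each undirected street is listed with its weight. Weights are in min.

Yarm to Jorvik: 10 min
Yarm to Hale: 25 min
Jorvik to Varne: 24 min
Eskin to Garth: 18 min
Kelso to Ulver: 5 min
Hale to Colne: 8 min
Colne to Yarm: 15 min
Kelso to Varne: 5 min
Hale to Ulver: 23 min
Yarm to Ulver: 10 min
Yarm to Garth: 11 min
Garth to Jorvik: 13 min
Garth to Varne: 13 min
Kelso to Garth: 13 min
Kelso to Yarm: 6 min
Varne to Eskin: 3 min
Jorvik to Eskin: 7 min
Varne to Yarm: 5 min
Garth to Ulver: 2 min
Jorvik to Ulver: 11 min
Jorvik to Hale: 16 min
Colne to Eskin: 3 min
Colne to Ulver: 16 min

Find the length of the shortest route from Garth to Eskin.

15 min

Settle nodes by increasing distance from Garth:
Garth: 0
Ulver: 2  (via Garth)
Kelso: 7  (via Ulver)
Yarm: 11  (via Garth)
Varne: 12  (via Kelso)
Jorvik: 13  (via Garth)
Eskin: 15  (via Varne)
Shortest route: Garth → Ulver → Kelso → Varne → Eskin = 15 min.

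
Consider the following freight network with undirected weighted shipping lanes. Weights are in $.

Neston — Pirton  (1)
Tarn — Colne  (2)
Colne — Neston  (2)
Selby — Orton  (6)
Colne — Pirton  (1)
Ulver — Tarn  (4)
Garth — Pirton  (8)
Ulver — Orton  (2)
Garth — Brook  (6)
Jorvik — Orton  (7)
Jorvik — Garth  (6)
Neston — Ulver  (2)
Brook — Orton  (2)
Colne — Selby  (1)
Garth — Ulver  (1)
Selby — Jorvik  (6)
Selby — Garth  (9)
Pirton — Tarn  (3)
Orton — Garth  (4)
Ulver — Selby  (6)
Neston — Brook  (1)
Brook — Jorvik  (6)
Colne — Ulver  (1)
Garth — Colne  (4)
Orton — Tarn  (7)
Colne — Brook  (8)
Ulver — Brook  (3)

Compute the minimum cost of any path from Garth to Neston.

Candidate routes:
Garth - Ulver - Colne - Pirton - Neston: 1+1+1+1 = 4
Garth - Ulver - Colne - Neston: 1+1+2 = 4
Garth - Ulver - Neston: 1+2 = 3
Cheapest is Garth - Ulver - Neston at $3.

$3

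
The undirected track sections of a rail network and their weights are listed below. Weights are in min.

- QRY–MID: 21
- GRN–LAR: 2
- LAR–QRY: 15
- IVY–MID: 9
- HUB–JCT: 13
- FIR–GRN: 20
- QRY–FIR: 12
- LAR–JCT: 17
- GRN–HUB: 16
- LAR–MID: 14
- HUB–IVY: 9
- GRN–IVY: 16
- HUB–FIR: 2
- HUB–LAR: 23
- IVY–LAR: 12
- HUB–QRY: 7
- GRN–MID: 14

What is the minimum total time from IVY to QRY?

Compare a few routes:
IVY–LAR–QRY: 12+15 = 27
IVY–MID–QRY: 9+21 = 30
IVY–HUB–QRY: 9+7 = 16
IVY–HUB–FIR–QRY: 9+2+12 = 23
The minimum is 16 min via IVY–HUB–QRY.

16 min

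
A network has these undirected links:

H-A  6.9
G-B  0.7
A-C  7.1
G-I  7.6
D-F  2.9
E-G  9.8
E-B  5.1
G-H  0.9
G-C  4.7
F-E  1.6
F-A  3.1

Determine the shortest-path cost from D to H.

Settle nodes by increasing distance from D:
D: 0
F: 2.9  (via D)
E: 4.5  (via F)
A: 6  (via F)
B: 9.6  (via E)
G: 10.3  (via B)
H: 11.2  (via G)
Shortest route: D → F → E → B → G → H = 11.2.

11.2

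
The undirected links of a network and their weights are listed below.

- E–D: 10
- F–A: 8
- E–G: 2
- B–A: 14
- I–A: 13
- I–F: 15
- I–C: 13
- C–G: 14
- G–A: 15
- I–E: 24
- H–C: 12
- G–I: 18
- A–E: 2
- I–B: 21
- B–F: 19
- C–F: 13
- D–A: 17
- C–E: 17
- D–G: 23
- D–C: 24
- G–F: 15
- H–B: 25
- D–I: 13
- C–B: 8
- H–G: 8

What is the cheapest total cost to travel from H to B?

20

Compare a few routes:
H–C–B: 12+8 = 20
H–B: 25 = 25
H–G–E–A–B: 8+2+2+14 = 26
The minimum is 20 via H–C–B.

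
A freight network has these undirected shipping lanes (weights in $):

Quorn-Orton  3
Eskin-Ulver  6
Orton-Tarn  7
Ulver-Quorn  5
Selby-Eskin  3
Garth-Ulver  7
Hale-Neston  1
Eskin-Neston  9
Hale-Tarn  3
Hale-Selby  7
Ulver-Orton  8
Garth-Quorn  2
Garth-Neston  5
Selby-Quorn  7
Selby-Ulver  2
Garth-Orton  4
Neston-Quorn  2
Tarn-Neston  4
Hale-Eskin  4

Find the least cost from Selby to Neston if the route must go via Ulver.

$9

Shortest Selby→Ulver: Selby → Ulver = 2
Best Ulver to Neston: Ulver → Quorn → Neston costing 7
Total via Ulver: 2 + 7 = $9.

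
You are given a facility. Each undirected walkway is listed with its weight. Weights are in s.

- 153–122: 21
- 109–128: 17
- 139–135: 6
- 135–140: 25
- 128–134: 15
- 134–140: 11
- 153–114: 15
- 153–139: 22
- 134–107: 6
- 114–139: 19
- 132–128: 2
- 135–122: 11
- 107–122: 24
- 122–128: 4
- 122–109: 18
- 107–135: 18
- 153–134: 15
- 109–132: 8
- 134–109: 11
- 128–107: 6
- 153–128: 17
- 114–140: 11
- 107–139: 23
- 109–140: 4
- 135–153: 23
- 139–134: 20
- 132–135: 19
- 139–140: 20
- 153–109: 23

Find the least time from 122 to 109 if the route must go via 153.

Best 122 to 153: 122 → 153 costing 21
Shortest 153→109: 153 → 109 = 23
Total via 153: 21 + 23 = 44 s.

44 s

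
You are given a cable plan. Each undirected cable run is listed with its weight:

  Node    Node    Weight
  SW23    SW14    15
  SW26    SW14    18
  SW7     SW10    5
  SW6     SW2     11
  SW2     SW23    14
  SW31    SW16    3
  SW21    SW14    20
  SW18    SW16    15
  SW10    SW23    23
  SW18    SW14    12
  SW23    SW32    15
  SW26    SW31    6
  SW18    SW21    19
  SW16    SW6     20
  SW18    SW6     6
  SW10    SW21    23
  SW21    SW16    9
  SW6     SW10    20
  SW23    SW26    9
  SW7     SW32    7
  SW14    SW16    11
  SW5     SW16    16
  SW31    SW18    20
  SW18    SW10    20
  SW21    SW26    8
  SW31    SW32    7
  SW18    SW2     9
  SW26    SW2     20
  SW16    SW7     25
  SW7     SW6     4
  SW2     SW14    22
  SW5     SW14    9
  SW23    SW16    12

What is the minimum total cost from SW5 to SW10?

36

Running Dijkstra from SW5:
SW5: 0
SW14: 9  (via SW5)
SW16: 16  (via SW5)
SW31: 19  (via SW16)
SW18: 21  (via SW14)
SW23: 24  (via SW14)
SW26: 25  (via SW31)
SW21: 25  (via SW16)
SW32: 26  (via SW31)
SW6: 27  (via SW18)
SW2: 30  (via SW18)
SW7: 31  (via SW6)
SW10: 36  (via SW7)
Shortest route: SW5 → SW14 → SW18 → SW6 → SW7 → SW10 = 36.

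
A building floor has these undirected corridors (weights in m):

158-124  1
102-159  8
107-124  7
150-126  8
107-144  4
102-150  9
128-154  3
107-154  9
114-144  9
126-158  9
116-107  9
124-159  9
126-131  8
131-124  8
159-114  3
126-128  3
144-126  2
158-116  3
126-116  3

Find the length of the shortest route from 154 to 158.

Compare a few routes:
154–128–126–158: 3+3+9 = 15
154–107–124–158: 9+7+1 = 17
154–128–126–116–158: 3+3+3+3 = 12
Cheapest is 154–128–126–116–158 at 12 m.

12 m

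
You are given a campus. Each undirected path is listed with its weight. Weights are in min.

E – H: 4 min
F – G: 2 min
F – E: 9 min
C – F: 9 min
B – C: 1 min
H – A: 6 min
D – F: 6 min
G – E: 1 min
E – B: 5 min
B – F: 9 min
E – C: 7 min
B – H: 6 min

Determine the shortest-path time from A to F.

Enumerating some paths:
A → H → E → G → F: 6+4+1+2 = 13
A → H → E → F: 6+4+9 = 19
A → H → B → F: 6+6+9 = 21
A → H → B → E → G → F: 6+6+5+1+2 = 20
Cheapest is A → H → E → G → F at 13 min.

13 min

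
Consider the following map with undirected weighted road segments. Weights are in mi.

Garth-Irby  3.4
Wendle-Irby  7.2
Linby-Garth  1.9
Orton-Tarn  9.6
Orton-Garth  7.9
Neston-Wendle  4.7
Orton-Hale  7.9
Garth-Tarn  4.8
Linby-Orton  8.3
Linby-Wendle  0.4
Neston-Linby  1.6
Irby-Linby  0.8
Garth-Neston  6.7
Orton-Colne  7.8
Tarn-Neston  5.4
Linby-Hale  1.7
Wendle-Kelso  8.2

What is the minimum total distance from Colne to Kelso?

Running Dijkstra from Colne:
Colne: 0
Orton: 7.8  (via Colne)
Hale: 15.7  (via Orton)
Garth: 15.7  (via Orton)
Linby: 16.1  (via Orton)
Wendle: 16.5  (via Linby)
Irby: 16.9  (via Linby)
Tarn: 17.4  (via Orton)
Neston: 17.7  (via Linby)
Kelso: 24.7  (via Wendle)
Shortest route: Colne–Orton–Linby–Wendle–Kelso = 24.7 mi.

24.7 mi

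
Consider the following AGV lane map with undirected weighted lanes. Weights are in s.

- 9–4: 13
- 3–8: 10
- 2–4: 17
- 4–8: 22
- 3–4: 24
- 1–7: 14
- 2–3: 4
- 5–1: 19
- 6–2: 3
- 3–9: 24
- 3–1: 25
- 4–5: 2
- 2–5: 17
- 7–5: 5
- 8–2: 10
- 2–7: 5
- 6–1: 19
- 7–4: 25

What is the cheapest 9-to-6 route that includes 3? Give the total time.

Shortest 9→3: 9–3 = 24
Shortest 3→6: 3–2–6 = 7
Total via 3: 24 + 7 = 31 s.

31 s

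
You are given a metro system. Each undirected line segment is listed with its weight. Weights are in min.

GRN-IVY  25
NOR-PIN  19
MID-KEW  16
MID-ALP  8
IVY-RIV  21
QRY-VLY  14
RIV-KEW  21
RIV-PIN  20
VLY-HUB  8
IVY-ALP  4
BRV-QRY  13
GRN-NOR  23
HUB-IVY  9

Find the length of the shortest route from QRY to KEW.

59 min

Running Dijkstra from QRY:
QRY: 0
BRV: 13  (via QRY)
VLY: 14  (via QRY)
HUB: 22  (via VLY)
IVY: 31  (via HUB)
ALP: 35  (via IVY)
MID: 43  (via ALP)
RIV: 52  (via IVY)
GRN: 56  (via IVY)
KEW: 59  (via MID)
Shortest route: QRY–VLY–HUB–IVY–ALP–MID–KEW = 59 min.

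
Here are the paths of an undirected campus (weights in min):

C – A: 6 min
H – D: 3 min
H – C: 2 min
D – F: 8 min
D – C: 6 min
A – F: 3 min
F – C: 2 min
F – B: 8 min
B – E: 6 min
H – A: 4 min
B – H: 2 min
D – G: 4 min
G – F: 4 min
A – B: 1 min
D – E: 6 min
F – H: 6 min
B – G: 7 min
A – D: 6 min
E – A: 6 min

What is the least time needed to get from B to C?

4 min

Enumerating some paths:
B - H - C: 2+2 = 4
B - A - F - C: 1+3+2 = 6
B - A - C: 1+6 = 7
The minimum is 4 min via B - H - C.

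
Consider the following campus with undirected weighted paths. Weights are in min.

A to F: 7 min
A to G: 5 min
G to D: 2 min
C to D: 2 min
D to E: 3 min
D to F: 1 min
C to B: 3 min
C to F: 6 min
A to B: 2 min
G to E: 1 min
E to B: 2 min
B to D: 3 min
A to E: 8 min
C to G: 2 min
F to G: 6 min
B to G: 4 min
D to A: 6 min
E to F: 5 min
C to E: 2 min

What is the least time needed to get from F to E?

4 min

Compare a few routes:
F–D–E: 1+3 = 4
F–D–C–E: 1+2+2 = 5
The minimum is 4 min via F–D–E.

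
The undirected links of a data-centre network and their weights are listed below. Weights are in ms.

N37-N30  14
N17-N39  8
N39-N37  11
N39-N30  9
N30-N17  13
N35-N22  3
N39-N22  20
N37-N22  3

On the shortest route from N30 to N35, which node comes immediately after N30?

Candidate routes:
N30–N39–N37–N22–N35: 9+11+3+3 = 26
N30–N37–N22–N35: 14+3+3 = 20
N30–N39–N22–N35: 9+20+3 = 32
The minimum is 20 ms via N30–N37–N22–N35.
So from N30 the first move is to N37.

N37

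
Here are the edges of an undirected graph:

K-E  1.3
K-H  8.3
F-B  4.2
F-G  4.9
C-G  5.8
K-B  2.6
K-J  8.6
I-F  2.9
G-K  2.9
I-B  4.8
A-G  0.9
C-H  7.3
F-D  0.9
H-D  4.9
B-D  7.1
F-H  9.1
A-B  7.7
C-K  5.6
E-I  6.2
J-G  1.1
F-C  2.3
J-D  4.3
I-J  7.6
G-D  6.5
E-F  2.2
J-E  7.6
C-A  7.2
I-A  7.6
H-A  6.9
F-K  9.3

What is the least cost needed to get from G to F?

4.9

Settle nodes by increasing distance from G:
G: 0
A: 0.9  (via G)
J: 1.1  (via G)
K: 2.9  (via G)
E: 4.2  (via K)
F: 4.9  (via G)
Shortest route: G → F = 4.9.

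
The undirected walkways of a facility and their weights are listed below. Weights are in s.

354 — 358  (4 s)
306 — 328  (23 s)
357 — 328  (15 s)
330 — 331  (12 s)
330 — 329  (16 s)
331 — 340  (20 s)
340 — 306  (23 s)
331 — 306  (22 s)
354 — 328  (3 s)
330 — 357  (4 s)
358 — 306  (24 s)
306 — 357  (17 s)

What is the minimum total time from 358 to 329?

Running Dijkstra from 358:
358: 0
354: 4  (via 358)
328: 7  (via 354)
357: 22  (via 328)
306: 24  (via 358)
330: 26  (via 357)
331: 38  (via 330)
329: 42  (via 330)
Shortest route: 358 → 354 → 328 → 357 → 330 → 329 = 42 s.

42 s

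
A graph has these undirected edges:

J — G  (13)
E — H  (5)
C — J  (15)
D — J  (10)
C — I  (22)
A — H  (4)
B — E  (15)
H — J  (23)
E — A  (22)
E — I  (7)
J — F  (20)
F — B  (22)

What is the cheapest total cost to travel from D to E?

Candidate routes:
D - J - H - E: 10+23+5 = 38
D - J - C - I - E: 10+15+22+7 = 54
The minimum is 38 via D - J - H - E.

38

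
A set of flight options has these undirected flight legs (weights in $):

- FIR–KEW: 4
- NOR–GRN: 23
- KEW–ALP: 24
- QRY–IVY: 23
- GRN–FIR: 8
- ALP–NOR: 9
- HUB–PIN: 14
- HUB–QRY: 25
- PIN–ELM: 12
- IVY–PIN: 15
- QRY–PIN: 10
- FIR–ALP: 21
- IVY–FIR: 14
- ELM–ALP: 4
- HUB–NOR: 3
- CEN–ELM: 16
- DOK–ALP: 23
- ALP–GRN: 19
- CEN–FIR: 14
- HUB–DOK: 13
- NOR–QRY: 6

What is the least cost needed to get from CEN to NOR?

$29

Compare a few routes:
CEN - FIR - ALP - NOR: 14+21+9 = 44
CEN - ELM - PIN - HUB - NOR: 16+12+14+3 = 45
CEN - ELM - ALP - NOR: 16+4+9 = 29
CEN - ELM - PIN - QRY - NOR: 16+12+10+6 = 44
Cheapest is CEN - ELM - ALP - NOR at $29.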